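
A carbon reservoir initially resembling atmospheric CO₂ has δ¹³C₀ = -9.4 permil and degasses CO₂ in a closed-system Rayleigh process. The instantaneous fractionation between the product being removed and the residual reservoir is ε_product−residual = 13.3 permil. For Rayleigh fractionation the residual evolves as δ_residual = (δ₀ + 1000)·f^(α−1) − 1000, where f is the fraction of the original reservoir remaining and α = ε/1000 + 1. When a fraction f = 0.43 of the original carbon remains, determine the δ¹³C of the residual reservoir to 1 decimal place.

Rayleigh residual: δ_res = (δ₀ + 1000)·f^(α−1) − 1000
α = ε/1000 + 1 = 1.01330, so α − 1 = 0.01330
f^(α−1) = 0.43^(0.01330) = 0.988838
δ_res = (-9.4 + 1000) × 0.988838 − 1000 = 979.543 − 1000 = -20.46 permil

-20.5 permil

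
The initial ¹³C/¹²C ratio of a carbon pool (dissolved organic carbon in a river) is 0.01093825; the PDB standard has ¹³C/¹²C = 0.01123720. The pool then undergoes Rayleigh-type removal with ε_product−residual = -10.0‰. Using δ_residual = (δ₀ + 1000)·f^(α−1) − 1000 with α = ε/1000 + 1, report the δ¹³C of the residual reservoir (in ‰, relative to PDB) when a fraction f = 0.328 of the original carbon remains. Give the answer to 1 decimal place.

δ₀ = (0.01093825/0.01123720 − 1)×1000 = (0.973396 − 1)×1000 = -26.604‰
α − 1 = ε/1000 = -0.0100
f^(α−1) = 0.328^(-0.0100) = 1.011210
δ_res = (-26.604 + 1000) × 1.011210 − 1000 = 984.308 − 1000 = -15.69‰

-15.7‰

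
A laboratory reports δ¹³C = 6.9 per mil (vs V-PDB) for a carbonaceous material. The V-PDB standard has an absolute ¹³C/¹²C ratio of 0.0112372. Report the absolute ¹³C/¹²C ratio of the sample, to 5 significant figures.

0.011315

R_sample = R_standard × (δ¹³C/1000 + 1)
R_sample = 0.0112372 × (6.9/1000 + 1) = 0.0112372 × 1.006900
R_sample = 0.0113147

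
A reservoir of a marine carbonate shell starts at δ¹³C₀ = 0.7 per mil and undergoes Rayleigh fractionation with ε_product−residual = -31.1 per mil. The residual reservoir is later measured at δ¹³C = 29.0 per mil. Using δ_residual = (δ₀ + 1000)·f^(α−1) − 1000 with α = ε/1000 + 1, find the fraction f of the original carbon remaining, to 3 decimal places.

0.408

α − 1 = ε/1000 = -0.0311
(δ_res + 1000)/(δ₀ + 1000) = (29.0 + 1000)/(0.7 + 1000) = 1029.0/1000.7 = 1.028280
f = 1.028280^(1/-0.0311) = exp(ln(1.028280)/-0.0311) = exp(0.02789/-0.0311)
f = exp(-0.8967) = 0.4079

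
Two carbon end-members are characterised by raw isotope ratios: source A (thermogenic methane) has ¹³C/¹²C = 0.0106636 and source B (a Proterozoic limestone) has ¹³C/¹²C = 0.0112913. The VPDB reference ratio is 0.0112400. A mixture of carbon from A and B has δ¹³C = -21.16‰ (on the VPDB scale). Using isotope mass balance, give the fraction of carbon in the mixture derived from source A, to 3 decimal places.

0.461

δ_A = (0.0106636/0.0112400 − 1)×1000 = (0.948719 − 1)×1000 = -51.281‰
δ_B = (0.0112913/0.0112400 − 1)×1000 = (1.004564 − 1)×1000 = 4.564‰
f_A = (δ_mix − δ_B)/(δ_A − δ_B) = (-21.16 − (4.564))/(-51.281 − (4.564))
f_A = -25.724 / -55.845 = 0.4606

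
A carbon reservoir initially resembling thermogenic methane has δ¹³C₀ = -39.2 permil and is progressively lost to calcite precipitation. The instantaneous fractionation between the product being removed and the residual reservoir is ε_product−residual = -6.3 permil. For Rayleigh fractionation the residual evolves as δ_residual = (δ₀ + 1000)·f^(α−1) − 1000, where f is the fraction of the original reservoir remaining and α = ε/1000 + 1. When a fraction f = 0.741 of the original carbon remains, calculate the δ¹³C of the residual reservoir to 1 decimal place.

-37.4 permil

Rayleigh residual: δ_res = (δ₀ + 1000)·f^(α−1) − 1000
α = ε/1000 + 1 = 0.99370, so α − 1 = -0.00630
f^(α−1) = 0.741^(-0.00630) = 1.001890
δ_res = (-39.2 + 1000) × 1.001890 − 1000 = 962.616 − 1000 = -37.38 permil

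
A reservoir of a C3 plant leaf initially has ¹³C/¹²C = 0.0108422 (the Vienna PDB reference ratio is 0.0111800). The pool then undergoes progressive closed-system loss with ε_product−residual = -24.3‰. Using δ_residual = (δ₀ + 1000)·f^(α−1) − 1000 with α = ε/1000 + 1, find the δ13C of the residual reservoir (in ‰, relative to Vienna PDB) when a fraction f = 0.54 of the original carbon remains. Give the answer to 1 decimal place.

-15.6‰

δ₀ = (0.0108422/0.0111800 − 1)×1000 = (0.969785 − 1)×1000 = -30.215‰
α − 1 = ε/1000 = -0.0243
f^(α−1) = 0.54^(-0.0243) = 1.015086
δ_res = (-30.215 + 1000) × 1.015086 − 1000 = 984.415 − 1000 = -15.58‰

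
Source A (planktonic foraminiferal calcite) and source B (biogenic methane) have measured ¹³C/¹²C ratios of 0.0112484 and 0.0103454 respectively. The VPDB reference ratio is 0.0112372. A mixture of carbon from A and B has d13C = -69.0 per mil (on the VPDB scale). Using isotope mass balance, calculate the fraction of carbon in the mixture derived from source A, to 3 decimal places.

δ_A = (0.0112484/0.0112372 − 1)×1000 = (1.000997 − 1)×1000 = 0.997 per mil
δ_B = (0.0103454/0.0112372 − 1)×1000 = (0.920639 − 1)×1000 = -79.361 per mil
f_A = (δ_mix − δ_B)/(δ_A − δ_B) = (-69.0 − (-79.361))/(0.997 − (-79.361))
f_A = 10.361 / 80.358 = 0.1289

0.129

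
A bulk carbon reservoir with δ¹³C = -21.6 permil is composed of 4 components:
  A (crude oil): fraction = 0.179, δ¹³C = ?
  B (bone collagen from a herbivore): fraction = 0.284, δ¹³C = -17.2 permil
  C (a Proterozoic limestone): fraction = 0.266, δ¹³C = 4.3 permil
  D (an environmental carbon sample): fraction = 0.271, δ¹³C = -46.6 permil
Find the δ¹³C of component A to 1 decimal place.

Isotope mass balance: δ_bulk = Σ fᵢ·δᵢ.
-21.6 = 0.179×δ_A + 0.284×(-17.2) + 0.266×(4.3) + 0.271×(-46.6)
0.179·δ_A = -21.6 − (-16.370) = -5.230
δ_A = -5.230 / 0.179 = -29.22 permil

-29.2 permil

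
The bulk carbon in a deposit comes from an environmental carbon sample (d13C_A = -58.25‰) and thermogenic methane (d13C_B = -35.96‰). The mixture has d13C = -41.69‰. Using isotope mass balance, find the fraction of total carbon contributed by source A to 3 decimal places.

0.257

δ_mix = f_A·δ_A + (1 − f_A)·δ_B  ⇒  f_A = (δ_mix − δ_B)/(δ_A − δ_B)
f_A = (-41.69 − (-35.96)) / (-58.25 − (-35.96))
f_A = -5.73 / -22.29 = 0.2571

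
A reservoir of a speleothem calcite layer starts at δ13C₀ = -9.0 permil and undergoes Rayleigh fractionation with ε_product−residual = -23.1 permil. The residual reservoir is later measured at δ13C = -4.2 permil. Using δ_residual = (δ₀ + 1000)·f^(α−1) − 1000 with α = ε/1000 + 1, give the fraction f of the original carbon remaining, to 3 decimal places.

0.811

α − 1 = ε/1000 = -0.0231
(δ_res + 1000)/(δ₀ + 1000) = (-4.2 + 1000)/(-9.0 + 1000) = 995.8/991.0 = 1.004844
f = 1.004844^(1/-0.0231) = exp(ln(1.004844)/-0.0231) = exp(0.00483/-0.0231)
f = exp(-0.2092) = 0.8113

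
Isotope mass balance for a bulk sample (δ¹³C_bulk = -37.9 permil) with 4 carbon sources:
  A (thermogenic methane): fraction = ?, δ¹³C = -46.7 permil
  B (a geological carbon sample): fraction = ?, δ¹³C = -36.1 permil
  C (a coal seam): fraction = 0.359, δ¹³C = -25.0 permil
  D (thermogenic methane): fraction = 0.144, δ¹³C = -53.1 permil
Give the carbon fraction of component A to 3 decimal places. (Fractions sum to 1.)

0.315

Let f_A and f_B be the unknown fractions; fractions sum to 1 so f_A + f_B = 0.497.
Mass balance: Σ fᵢ·δᵢ = δ_bulk ⇒ f_A·(-46.7) + f_B·(-36.1) = -37.9 − (-16.621) = -21.279
Substitute f_B = 0.497 − f_A:
f_A·(-46.7 − -36.1) = -21.279 − 0.497×(-36.1) = -3.337
f_A = -3.337 / -10.6 = 0.3148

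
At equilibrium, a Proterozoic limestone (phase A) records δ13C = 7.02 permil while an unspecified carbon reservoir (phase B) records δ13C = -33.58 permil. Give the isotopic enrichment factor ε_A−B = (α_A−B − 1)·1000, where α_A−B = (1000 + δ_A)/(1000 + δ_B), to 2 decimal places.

α_A−B = (1000 + 7.02) / (1000 + -33.58) = 1007.02 / 966.42 = 1.042011
ε_A−B = (1.042011 − 1) × 1000 = 42.011 permil
(The approximation ε ≈ δ_A − δ_B would give 40.60 permil.)

42.01 permil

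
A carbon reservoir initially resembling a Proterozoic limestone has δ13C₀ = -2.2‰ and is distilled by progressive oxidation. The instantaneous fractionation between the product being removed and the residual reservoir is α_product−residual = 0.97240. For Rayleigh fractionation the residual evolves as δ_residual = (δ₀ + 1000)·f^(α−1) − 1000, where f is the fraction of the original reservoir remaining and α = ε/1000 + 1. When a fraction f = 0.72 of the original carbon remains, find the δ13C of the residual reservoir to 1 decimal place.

Rayleigh residual: δ_res = (δ₀ + 1000)·f^(α−1) − 1000
α − 1 = -0.02760
f^(α−1) = 0.72^(-0.02760) = 1.009108
δ_res = (-2.2 + 1000) × 1.009108 − 1000 = 1006.888 − 1000 = 6.89‰

6.9‰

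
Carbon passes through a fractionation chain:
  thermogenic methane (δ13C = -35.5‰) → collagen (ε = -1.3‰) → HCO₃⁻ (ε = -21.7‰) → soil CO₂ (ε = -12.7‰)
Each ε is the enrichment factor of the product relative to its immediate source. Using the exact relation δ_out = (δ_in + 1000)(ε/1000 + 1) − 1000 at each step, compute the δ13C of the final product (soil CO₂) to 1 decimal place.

-69.6‰

step 1: δ = (-35.50 + 1000)·(-1.3/1000 + 1) − 1000 = -36.75‰
step 2: δ = (-36.75 + 1000)·(-21.7/1000 + 1) − 1000 = -57.66‰
step 3: δ = (-57.66 + 1000)·(-12.7/1000 + 1) − 1000 = -69.62‰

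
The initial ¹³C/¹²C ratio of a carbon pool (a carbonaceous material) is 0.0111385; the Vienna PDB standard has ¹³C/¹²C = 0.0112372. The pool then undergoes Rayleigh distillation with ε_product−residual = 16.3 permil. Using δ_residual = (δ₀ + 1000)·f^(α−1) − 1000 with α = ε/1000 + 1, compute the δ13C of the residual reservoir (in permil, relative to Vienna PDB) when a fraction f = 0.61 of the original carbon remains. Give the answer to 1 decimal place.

δ₀ = (0.0111385/0.0112372 − 1)×1000 = (0.991217 − 1)×1000 = -8.783 permil
α − 1 = ε/1000 = 0.0163
f^(α−1) = 0.61^(0.0163) = 0.991975
δ_res = (-8.783 + 1000) × 0.991975 − 1000 = 983.262 − 1000 = -16.74 permil

-16.7 permil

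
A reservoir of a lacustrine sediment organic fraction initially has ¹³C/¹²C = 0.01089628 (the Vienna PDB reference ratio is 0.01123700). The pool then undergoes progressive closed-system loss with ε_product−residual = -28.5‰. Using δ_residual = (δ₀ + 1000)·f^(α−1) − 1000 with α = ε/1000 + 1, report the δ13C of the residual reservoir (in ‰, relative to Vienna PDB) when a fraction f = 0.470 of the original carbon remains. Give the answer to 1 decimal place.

δ₀ = (0.01089628/0.01123700 − 1)×1000 = (0.969679 − 1)×1000 = -30.321‰
α − 1 = ε/1000 = -0.0285
f^(α−1) = 0.470^(-0.0285) = 1.021751
δ_res = (-30.321 + 1000) × 1.021751 − 1000 = 990.771 − 1000 = -9.23‰

-9.2‰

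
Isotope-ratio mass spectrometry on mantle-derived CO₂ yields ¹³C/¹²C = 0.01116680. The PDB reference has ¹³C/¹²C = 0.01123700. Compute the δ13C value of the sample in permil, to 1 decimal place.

δ13C = (R_sample / R_standard − 1) × 1000
R_sample / R_standard = 0.01116680 / 0.01123700 = 0.993753
δ13C = (0.993753 − 1) × 1000 = -6.25 permil

-6.2 permil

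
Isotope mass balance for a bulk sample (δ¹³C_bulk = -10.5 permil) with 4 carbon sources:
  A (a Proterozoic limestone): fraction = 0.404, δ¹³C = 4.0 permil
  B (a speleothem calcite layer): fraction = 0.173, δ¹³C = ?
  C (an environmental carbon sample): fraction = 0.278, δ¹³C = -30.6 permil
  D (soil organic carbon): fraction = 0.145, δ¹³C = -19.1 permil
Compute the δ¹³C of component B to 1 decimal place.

-4.9 permil

Isotope mass balance: δ_bulk = Σ fᵢ·δᵢ.
-10.5 = 0.404×(4.0) + 0.173×δ_B + 0.278×(-30.6) + 0.145×(-19.1)
0.173·δ_B = -10.5 − (-9.660) = -0.840
δ_B = -0.840 / 0.173 = -4.85 permil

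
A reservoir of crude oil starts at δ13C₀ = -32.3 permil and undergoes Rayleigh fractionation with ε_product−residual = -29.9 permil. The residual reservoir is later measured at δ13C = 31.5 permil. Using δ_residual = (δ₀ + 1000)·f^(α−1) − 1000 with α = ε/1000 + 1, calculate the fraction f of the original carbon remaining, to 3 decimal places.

0.118

α − 1 = ε/1000 = -0.0299
(δ_res + 1000)/(δ₀ + 1000) = (31.5 + 1000)/(-32.3 + 1000) = 1031.5/967.7 = 1.065930
f = 1.065930^(1/-0.0299) = exp(ln(1.065930)/-0.0299) = exp(0.06385/-0.0299)
f = exp(-2.1354) = 0.1182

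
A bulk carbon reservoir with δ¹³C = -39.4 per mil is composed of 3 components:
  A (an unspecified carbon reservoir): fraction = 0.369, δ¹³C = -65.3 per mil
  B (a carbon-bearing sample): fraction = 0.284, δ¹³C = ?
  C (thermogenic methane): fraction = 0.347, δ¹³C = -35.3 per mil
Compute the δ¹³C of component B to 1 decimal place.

Isotope mass balance: δ_bulk = Σ fᵢ·δᵢ.
-39.4 = 0.369×(-65.3) + 0.284×δ_B + 0.347×(-35.3)
0.284·δ_B = -39.4 − (-36.345) = -3.055
δ_B = -3.055 / 0.284 = -10.76 per mil

-10.8 per mil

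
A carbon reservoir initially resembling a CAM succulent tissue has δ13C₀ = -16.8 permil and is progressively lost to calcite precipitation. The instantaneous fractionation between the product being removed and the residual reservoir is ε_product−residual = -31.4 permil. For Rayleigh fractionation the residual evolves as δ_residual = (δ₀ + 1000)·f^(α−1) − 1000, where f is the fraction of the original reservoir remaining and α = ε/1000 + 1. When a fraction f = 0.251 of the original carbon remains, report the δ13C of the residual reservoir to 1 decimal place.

Rayleigh residual: δ_res = (δ₀ + 1000)·f^(α−1) − 1000
α = ε/1000 + 1 = 0.96860, so α − 1 = -0.03140
f^(α−1) = 0.251^(-0.03140) = 1.044360
δ_res = (-16.8 + 1000) × 1.044360 − 1000 = 1026.815 − 1000 = 26.81 permil

26.8 permil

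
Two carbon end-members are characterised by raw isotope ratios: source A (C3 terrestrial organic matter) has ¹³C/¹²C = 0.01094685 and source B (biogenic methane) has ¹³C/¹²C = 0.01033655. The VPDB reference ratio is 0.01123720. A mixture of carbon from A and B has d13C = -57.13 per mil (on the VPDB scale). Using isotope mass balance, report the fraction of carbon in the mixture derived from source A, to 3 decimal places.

0.424

δ_A = (0.01094685/0.01123720 − 1)×1000 = (0.974162 − 1)×1000 = -25.838 per mil
δ_B = (0.01033655/0.01123720 − 1)×1000 = (0.919851 − 1)×1000 = -80.149 per mil
f_A = (δ_mix − δ_B)/(δ_A − δ_B) = (-57.13 − (-80.149))/(-25.838 − (-80.149))
f_A = 23.019 / 54.311 = 0.4238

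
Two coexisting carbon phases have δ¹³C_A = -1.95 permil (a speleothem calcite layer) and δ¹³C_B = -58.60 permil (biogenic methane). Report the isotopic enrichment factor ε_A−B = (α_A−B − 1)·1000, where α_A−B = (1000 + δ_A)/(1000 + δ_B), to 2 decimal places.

α_A−B = (1000 + -1.95) / (1000 + -58.60) = 998.05 / 941.40 = 1.060176
ε_A−B = (1.060176 − 1) × 1000 = 60.176 permil
(The approximation ε ≈ δ_A − δ_B would give 56.65 permil.)

60.18 permil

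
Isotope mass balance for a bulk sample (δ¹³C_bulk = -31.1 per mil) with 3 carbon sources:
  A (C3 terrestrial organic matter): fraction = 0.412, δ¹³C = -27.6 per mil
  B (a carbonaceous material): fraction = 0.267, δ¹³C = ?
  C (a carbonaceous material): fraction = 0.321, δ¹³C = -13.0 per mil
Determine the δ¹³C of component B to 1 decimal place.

Isotope mass balance: δ_bulk = Σ fᵢ·δᵢ.
-31.1 = 0.412×(-27.6) + 0.267×δ_B + 0.321×(-13.0)
0.267·δ_B = -31.1 − (-15.544) = -15.556
δ_B = -15.556 / 0.267 = -58.26 per mil

-58.3 per mil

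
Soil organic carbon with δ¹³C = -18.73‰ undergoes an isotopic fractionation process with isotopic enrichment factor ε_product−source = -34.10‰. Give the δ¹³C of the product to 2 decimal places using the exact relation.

-52.19‰

To first order, δ_product ≈ δ_source + ε = -52.83‰.
Exactly, δ_product = (δ_source + 1000)·(ε/1000 + 1) − 1000.
δ_product = (-18.73 + 1000) × (-34.10/1000 + 1) − 1000
δ_product = -52.191‰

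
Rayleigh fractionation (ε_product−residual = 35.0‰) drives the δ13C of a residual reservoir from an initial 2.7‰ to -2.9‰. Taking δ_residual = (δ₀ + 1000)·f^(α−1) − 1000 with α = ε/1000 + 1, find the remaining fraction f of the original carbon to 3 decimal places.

0.852

α − 1 = ε/1000 = 0.0350
(δ_res + 1000)/(δ₀ + 1000) = (-2.9 + 1000)/(2.7 + 1000) = 997.1/1002.7 = 0.994415
f = 0.994415^(1/0.0350) = exp(ln(0.994415)/0.0350) = exp(-0.00560/0.0350)
f = exp(-0.1600) = 0.8521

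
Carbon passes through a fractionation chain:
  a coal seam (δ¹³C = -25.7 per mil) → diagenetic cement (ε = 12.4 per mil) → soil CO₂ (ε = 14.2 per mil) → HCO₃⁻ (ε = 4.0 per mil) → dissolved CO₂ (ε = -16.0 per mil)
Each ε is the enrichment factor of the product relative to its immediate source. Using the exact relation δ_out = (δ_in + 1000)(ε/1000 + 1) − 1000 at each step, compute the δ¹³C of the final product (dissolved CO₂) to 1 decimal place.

step 1: δ = (-25.70 + 1000)·(12.4/1000 + 1) − 1000 = -13.62 per mil
step 2: δ = (-13.62 + 1000)·(14.2/1000 + 1) − 1000 = 0.39 per mil
step 3: δ = (0.39 + 1000)·(4.0/1000 + 1) − 1000 = 4.39 per mil
step 4: δ = (4.39 + 1000)·(-16.0/1000 + 1) − 1000 = -11.68 per mil

-11.7 per mil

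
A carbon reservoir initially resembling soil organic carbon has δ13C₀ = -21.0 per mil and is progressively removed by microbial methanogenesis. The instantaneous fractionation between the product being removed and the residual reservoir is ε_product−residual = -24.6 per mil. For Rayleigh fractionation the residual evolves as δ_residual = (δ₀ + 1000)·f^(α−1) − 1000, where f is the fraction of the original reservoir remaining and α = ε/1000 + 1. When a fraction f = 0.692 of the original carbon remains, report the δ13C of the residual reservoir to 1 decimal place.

Rayleigh residual: δ_res = (δ₀ + 1000)·f^(α−1) − 1000
α = ε/1000 + 1 = 0.97540, so α − 1 = -0.02460
f^(α−1) = 0.692^(-0.02460) = 1.009098
δ_res = (-21.0 + 1000) × 1.009098 − 1000 = 987.907 − 1000 = -12.09 per mil

-12.1 per mil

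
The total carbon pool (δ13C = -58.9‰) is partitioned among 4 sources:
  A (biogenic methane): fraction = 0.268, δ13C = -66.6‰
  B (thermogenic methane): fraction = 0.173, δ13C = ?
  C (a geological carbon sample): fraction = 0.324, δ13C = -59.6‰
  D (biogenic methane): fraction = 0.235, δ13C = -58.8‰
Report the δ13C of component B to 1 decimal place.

-45.8‰

Isotope mass balance: δ_bulk = Σ fᵢ·δᵢ.
-58.9 = 0.268×(-66.6) + 0.173×δ_B + 0.324×(-59.6) + 0.235×(-58.8)
0.173·δ_B = -58.9 − (-50.977) = -7.923
δ_B = -7.923 / 0.173 = -45.80‰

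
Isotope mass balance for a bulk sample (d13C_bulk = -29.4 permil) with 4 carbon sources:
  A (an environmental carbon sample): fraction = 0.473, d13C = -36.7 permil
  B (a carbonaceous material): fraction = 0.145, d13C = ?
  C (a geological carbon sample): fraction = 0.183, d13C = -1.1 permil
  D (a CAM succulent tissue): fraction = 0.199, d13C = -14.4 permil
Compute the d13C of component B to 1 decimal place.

Isotope mass balance: δ_bulk = Σ fᵢ·δᵢ.
-29.4 = 0.473×(-36.7) + 0.145×δ_B + 0.183×(-1.1) + 0.199×(-14.4)
0.145·δ_B = -29.4 − (-20.426) = -8.974
δ_B = -8.974 / 0.145 = -61.89 permil

-61.9 permil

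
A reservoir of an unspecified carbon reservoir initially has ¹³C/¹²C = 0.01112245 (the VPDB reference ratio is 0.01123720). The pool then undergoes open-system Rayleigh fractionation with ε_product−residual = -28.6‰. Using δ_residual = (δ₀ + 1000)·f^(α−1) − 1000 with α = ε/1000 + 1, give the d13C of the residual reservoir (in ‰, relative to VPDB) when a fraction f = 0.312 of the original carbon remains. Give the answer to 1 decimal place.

δ₀ = (0.01112245/0.01123720 − 1)×1000 = (0.989788 − 1)×1000 = -10.212‰
α − 1 = ε/1000 = -0.0286
f^(α−1) = 0.312^(-0.0286) = 1.033873
δ_res = (-10.212 + 1000) × 1.033873 − 1000 = 1023.315 − 1000 = 23.32‰

23.3‰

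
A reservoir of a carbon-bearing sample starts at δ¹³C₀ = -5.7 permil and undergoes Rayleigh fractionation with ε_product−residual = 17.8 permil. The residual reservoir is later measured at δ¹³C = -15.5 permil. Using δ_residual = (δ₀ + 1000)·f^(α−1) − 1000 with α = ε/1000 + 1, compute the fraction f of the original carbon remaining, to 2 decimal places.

α − 1 = ε/1000 = 0.0178
(δ_res + 1000)/(δ₀ + 1000) = (-15.5 + 1000)/(-5.7 + 1000) = 984.5/994.3 = 0.990144
f = 0.990144^(1/0.0178) = exp(ln(0.990144)/0.0178) = exp(-0.00991/0.0178)
f = exp(-0.5565) = 0.5732

0.57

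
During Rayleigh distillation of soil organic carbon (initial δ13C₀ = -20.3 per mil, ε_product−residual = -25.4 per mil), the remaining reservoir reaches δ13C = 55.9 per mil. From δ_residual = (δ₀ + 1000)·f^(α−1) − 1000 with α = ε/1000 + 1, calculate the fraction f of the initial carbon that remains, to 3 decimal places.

0.052

α − 1 = ε/1000 = -0.0254
(δ_res + 1000)/(δ₀ + 1000) = (55.9 + 1000)/(-20.3 + 1000) = 1055.9/979.7 = 1.077779
f = 1.077779^(1/-0.0254) = exp(ln(1.077779)/-0.0254) = exp(0.07490/-0.0254)
f = exp(-2.9489) = 0.0524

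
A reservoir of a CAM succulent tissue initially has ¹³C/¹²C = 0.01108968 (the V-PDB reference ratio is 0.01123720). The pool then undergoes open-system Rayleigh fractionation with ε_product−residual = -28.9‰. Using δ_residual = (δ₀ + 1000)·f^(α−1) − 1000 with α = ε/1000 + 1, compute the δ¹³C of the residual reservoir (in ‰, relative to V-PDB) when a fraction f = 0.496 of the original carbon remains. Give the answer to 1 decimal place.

δ₀ = (0.01108968/0.01123720 − 1)×1000 = (0.986872 − 1)×1000 = -13.128‰
α − 1 = ε/1000 = -0.0289
f^(α−1) = 0.496^(-0.0289) = 1.020471
δ_res = (-13.128 + 1000) × 1.020471 − 1000 = 1007.074 − 1000 = 7.07‰

7.1‰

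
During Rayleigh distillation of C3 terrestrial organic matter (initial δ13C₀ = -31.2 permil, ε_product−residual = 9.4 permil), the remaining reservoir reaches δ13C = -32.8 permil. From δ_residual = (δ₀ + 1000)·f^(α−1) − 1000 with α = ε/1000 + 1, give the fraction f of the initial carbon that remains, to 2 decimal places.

0.84

α − 1 = ε/1000 = 0.0094
(δ_res + 1000)/(δ₀ + 1000) = (-32.8 + 1000)/(-31.2 + 1000) = 967.2/968.8 = 0.998348
f = 0.998348^(1/0.0094) = exp(ln(0.998348)/0.0094) = exp(-0.00165/0.0094)
f = exp(-0.1758) = 0.8388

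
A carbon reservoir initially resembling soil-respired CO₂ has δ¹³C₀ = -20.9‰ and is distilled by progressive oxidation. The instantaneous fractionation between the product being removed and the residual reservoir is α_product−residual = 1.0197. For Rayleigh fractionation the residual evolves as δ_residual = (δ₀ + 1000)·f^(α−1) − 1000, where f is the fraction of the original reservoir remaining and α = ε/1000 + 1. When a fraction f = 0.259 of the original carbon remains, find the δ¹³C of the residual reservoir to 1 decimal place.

Rayleigh residual: δ_res = (δ₀ + 1000)·f^(α−1) − 1000
α − 1 = 0.01970
f^(α−1) = 0.259^(0.01970) = 0.973738
δ_res = (-20.9 + 1000) × 0.973738 − 1000 = 953.387 − 1000 = -46.61‰

-46.6‰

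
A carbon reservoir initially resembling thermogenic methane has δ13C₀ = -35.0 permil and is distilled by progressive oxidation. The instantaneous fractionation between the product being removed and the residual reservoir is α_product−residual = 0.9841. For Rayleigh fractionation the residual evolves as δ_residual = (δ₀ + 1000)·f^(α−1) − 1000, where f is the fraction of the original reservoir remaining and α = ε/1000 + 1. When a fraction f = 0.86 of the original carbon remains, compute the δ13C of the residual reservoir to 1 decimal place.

-32.7 permil

Rayleigh residual: δ_res = (δ₀ + 1000)·f^(α−1) − 1000
α − 1 = -0.01590
f^(α−1) = 0.86^(-0.01590) = 1.002401
δ_res = (-35.0 + 1000) × 1.002401 − 1000 = 967.317 − 1000 = -32.68 permil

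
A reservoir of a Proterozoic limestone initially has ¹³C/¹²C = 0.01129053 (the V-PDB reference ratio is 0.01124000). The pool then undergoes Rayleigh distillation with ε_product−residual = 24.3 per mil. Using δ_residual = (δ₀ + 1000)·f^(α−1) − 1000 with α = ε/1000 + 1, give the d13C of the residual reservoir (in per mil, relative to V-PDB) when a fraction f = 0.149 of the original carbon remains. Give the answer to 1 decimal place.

-40.9 per mil

δ₀ = (0.01129053/0.01124000 − 1)×1000 = (1.004496 − 1)×1000 = 4.496 per mil
α − 1 = ε/1000 = 0.0243
f^(α−1) = 0.149^(0.0243) = 0.954791
δ_res = (4.496 + 1000) × 0.954791 − 1000 = 959.084 − 1000 = -40.92 per mil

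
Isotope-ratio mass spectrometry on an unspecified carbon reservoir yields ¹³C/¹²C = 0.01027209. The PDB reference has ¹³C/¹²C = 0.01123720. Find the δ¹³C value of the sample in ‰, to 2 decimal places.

δ¹³C = (R_sample / R_standard − 1) × 1000
R_sample / R_standard = 0.01027209 / 0.01123720 = 0.914115
δ¹³C = (0.914115 − 1) × 1000 = -85.885‰

-85.89‰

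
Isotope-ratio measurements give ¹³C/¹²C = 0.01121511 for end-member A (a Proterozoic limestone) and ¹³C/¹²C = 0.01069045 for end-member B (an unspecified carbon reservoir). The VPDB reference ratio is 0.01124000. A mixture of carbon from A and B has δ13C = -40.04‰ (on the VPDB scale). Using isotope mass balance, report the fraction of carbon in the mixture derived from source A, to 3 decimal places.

δ_A = (0.01121511/0.01124000 − 1)×1000 = (0.997786 − 1)×1000 = -2.214‰
δ_B = (0.01069045/0.01124000 − 1)×1000 = (0.951108 − 1)×1000 = -48.892‰
f_A = (δ_mix − δ_B)/(δ_A − δ_B) = (-40.04 − (-48.892))/(-2.214 − (-48.892))
f_A = 8.852 / 46.678 = 0.1896

0.190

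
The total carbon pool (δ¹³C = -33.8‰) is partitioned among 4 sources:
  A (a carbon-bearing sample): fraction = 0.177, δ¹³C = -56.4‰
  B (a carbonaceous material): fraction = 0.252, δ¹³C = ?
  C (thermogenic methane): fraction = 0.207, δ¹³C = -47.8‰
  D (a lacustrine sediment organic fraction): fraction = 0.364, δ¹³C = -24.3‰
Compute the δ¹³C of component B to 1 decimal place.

Isotope mass balance: δ_bulk = Σ fᵢ·δᵢ.
-33.8 = 0.177×(-56.4) + 0.252×δ_B + 0.207×(-47.8) + 0.364×(-24.3)
0.252·δ_B = -33.8 − (-28.723) = -5.077
δ_B = -5.077 / 0.252 = -20.15‰

-20.1‰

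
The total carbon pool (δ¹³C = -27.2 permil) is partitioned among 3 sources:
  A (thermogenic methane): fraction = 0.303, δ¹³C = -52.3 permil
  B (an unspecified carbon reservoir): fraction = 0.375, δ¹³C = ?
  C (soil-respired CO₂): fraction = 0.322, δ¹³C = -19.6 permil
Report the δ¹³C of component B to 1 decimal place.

Isotope mass balance: δ_bulk = Σ fᵢ·δᵢ.
-27.2 = 0.303×(-52.3) + 0.375×δ_B + 0.322×(-19.6)
0.375·δ_B = -27.2 − (-22.158) = -5.042
δ_B = -5.042 / 0.375 = -13.45 permil

-13.4 permil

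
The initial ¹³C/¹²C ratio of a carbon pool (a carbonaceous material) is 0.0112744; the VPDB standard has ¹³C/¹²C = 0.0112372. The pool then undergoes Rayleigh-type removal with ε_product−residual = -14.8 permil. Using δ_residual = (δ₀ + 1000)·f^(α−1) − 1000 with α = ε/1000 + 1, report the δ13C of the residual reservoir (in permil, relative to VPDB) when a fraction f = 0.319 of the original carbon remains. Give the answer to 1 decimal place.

δ₀ = (0.0112744/0.0112372 − 1)×1000 = (1.003310 − 1)×1000 = 3.310 permil
α − 1 = ε/1000 = -0.0148
f^(α−1) = 0.319^(-0.0148) = 1.017054
δ_res = (3.310 + 1000) × 1.017054 − 1000 = 1020.421 − 1000 = 20.42 permil

20.4 permil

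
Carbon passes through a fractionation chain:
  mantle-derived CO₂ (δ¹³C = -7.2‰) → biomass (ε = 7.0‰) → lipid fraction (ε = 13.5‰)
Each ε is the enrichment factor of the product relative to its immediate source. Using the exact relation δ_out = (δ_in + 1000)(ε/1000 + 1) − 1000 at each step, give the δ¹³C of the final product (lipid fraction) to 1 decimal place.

13.2‰

step 1: δ = (-7.20 + 1000)·(7.0/1000 + 1) − 1000 = -0.25‰
step 2: δ = (-0.25 + 1000)·(13.5/1000 + 1) − 1000 = 13.25‰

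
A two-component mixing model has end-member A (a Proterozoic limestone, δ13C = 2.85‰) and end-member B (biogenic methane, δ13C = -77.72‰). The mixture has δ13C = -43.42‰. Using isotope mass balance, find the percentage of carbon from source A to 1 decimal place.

42.6%

δ_mix = f_A·δ_A + (1 − f_A)·δ_B  ⇒  f_A = (δ_mix − δ_B)/(δ_A − δ_B)
f_A = (-43.42 − (-77.72)) / (2.85 − (-77.72))
f_A = 34.30 / 80.57 = 0.4257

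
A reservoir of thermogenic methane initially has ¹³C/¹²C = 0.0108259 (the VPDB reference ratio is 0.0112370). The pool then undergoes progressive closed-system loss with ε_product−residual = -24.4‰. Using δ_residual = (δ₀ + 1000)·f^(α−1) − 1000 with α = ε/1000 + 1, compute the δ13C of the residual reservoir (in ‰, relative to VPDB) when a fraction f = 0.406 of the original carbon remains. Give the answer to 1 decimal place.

δ₀ = (0.0108259/0.0112370 − 1)×1000 = (0.963416 − 1)×1000 = -36.584‰
α − 1 = ε/1000 = -0.0244
f^(α−1) = 0.406^(-0.0244) = 1.022238
δ_res = (-36.584 + 1000) × 1.022238 − 1000 = 984.840 − 1000 = -15.16‰

-15.2‰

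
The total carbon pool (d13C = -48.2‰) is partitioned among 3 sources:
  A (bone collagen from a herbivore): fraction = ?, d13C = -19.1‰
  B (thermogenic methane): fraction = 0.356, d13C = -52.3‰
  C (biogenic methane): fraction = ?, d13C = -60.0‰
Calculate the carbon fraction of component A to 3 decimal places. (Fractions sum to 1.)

0.221

Let f_A and f_C be the unknown fractions; fractions sum to 1 so f_A + f_C = 0.644.
Mass balance: Σ fᵢ·δᵢ = δ_bulk ⇒ f_A·(-19.1) + f_C·(-60.0) = -48.2 − (-18.619) = -29.581
Substitute f_C = 0.644 − f_A:
f_A·(-19.1 − -60.0) = -29.581 − 0.644×(-60.0) = 9.059
f_A = 9.059 / 40.9 = 0.2215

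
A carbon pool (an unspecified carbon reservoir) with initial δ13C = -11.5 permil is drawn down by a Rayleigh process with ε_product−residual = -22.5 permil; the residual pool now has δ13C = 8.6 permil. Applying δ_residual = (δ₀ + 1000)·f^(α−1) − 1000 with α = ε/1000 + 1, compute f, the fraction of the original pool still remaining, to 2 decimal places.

α − 1 = ε/1000 = -0.0225
(δ_res + 1000)/(δ₀ + 1000) = (8.6 + 1000)/(-11.5 + 1000) = 1008.6/988.5 = 1.020334
f = 1.020334^(1/-0.0225) = exp(ln(1.020334)/-0.0225) = exp(0.02013/-0.0225)
f = exp(-0.8947) = 0.4087

0.41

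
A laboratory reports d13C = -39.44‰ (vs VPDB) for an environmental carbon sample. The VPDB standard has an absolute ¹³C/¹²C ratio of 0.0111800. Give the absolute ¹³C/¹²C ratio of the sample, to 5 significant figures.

0.010739

R_sample = R_standard × (d13C/1000 + 1)
R_sample = 0.0111800 × (-39.44/1000 + 1) = 0.0111800 × 0.960560
R_sample = 0.0107391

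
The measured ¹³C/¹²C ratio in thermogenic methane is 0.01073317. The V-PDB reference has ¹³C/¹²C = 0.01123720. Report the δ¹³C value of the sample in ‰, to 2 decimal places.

δ¹³C = (R_sample / R_standard − 1) × 1000
R_sample / R_standard = 0.01073317 / 0.01123720 = 0.955146
δ¹³C = (0.955146 − 1) × 1000 = -44.854‰

-44.85‰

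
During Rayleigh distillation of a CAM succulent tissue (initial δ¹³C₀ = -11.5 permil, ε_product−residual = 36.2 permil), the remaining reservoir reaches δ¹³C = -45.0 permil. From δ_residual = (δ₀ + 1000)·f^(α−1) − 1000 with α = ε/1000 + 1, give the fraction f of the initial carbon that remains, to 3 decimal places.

0.386

α − 1 = ε/1000 = 0.0362
(δ_res + 1000)/(δ₀ + 1000) = (-45.0 + 1000)/(-11.5 + 1000) = 955.0/988.5 = 0.966110
f = 0.966110^(1/0.0362) = exp(ln(0.966110)/0.0362) = exp(-0.03448/0.0362)
f = exp(-0.9524) = 0.3858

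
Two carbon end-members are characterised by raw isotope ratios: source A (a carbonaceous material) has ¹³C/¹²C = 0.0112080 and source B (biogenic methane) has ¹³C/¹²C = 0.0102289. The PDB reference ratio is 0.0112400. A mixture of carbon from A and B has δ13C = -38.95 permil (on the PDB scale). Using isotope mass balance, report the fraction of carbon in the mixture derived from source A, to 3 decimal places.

δ_A = (0.0112080/0.0112400 − 1)×1000 = (0.997153 − 1)×1000 = -2.847 permil
δ_B = (0.0102289/0.0112400 − 1)×1000 = (0.910044 − 1)×1000 = -89.956 permil
f_A = (δ_mix − δ_B)/(δ_A − δ_B) = (-38.95 − (-89.956))/(-2.847 − (-89.956))
f_A = 51.006 / 87.109 = 0.5855

0.586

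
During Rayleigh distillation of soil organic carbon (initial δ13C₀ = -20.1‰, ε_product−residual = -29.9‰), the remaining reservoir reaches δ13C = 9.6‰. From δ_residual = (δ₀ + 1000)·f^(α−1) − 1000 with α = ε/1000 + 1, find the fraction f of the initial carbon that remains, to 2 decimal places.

α − 1 = ε/1000 = -0.0299
(δ_res + 1000)/(δ₀ + 1000) = (9.6 + 1000)/(-20.1 + 1000) = 1009.6/979.9 = 1.030309
f = 1.030309^(1/-0.0299) = exp(ln(1.030309)/-0.0299) = exp(0.02986/-0.0299)
f = exp(-0.9986) = 0.3684

0.37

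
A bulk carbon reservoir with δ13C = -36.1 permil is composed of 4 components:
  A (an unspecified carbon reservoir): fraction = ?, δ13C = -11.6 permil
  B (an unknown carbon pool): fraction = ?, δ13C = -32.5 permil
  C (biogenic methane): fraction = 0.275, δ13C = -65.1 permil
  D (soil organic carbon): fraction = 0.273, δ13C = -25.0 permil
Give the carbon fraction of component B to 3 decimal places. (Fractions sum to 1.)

Let f_B and f_A be the unknown fractions; fractions sum to 1 so f_B + f_A = 0.452.
Mass balance: Σ fᵢ·δᵢ = δ_bulk ⇒ f_B·(-32.5) + f_A·(-11.6) = -36.1 − (-24.727) = -11.373
Substitute f_A = 0.452 − f_B:
f_B·(-32.5 − -11.6) = -11.373 − 0.452×(-11.6) = -6.129
f_B = -6.129 / -20.9 = 0.2933

0.293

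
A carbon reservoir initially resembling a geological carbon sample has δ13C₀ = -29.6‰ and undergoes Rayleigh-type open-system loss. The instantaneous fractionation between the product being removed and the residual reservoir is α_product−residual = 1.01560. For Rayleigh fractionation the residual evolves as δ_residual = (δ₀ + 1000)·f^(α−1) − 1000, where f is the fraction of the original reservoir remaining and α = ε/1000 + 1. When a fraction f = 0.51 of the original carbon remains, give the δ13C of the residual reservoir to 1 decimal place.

Rayleigh residual: δ_res = (δ₀ + 1000)·f^(α−1) − 1000
α − 1 = 0.01560
f^(α−1) = 0.51^(0.01560) = 0.989551
δ_res = (-29.6 + 1000) × 0.989551 − 1000 = 960.260 − 1000 = -39.74‰

-39.7‰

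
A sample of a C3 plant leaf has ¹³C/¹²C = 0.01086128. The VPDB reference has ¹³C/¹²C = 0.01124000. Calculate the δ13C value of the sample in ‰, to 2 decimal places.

-33.69‰

δ13C = (R_sample / R_standard − 1) × 1000
R_sample / R_standard = 0.01086128 / 0.01124000 = 0.966306
δ13C = (0.966306 − 1) × 1000 = -33.694‰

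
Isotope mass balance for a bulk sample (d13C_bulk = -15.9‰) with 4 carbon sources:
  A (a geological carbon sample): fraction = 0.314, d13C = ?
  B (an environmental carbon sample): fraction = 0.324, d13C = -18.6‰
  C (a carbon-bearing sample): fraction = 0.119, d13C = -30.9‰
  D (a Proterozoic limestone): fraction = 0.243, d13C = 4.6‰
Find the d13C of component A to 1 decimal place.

Isotope mass balance: δ_bulk = Σ fᵢ·δᵢ.
-15.9 = 0.314×δ_A + 0.324×(-18.6) + 0.119×(-30.9) + 0.243×(4.6)
0.314·δ_A = -15.9 − (-8.586) = -7.314
δ_A = -7.314 / 0.314 = -23.29‰

-23.3‰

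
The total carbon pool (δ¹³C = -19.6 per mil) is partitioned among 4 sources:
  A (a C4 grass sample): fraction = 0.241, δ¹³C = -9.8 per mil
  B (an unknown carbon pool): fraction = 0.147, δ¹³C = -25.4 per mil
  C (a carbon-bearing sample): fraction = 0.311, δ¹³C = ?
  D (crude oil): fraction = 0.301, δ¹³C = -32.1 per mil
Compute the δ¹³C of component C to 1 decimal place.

Isotope mass balance: δ_bulk = Σ fᵢ·δᵢ.
-19.6 = 0.241×(-9.8) + 0.147×(-25.4) + 0.311×δ_C + 0.301×(-32.1)
0.311·δ_C = -19.6 − (-15.758) = -3.842
δ_C = -3.842 / 0.311 = -12.35 per mil

-12.4 per mil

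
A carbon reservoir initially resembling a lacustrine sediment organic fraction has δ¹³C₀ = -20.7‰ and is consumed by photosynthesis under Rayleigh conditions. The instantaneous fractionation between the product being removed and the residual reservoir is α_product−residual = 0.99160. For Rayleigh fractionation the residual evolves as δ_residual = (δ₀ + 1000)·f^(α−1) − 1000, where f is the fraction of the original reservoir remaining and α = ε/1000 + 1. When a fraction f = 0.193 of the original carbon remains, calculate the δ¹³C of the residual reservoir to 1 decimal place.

-7.1‰

Rayleigh residual: δ_res = (δ₀ + 1000)·f^(α−1) − 1000
α − 1 = -0.00840
f^(α−1) = 0.193^(-0.00840) = 1.013914
δ_res = (-20.7 + 1000) × 1.013914 − 1000 = 992.926 − 1000 = -7.07‰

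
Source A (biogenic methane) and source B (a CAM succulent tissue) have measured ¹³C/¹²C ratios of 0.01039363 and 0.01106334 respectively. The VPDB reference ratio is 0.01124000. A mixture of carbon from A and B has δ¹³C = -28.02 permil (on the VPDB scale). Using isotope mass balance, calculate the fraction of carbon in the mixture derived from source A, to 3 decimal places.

δ_A = (0.01039363/0.01124000 − 1)×1000 = (0.924700 − 1)×1000 = -75.300 permil
δ_B = (0.01106334/0.01124000 − 1)×1000 = (0.984283 − 1)×1000 = -15.717 permil
f_A = (δ_mix − δ_B)/(δ_A − δ_B) = (-28.02 − (-15.717))/(-75.300 − (-15.717))
f_A = -12.303 / -59.583 = 0.2065

0.206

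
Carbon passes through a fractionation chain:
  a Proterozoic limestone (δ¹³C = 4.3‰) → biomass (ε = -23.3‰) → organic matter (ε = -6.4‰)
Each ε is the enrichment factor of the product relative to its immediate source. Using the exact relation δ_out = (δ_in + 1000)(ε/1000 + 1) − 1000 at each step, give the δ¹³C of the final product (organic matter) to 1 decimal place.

-25.4‰

step 1: δ = (4.30 + 1000)·(-23.3/1000 + 1) − 1000 = -19.10‰
step 2: δ = (-19.10 + 1000)·(-6.4/1000 + 1) − 1000 = -25.38‰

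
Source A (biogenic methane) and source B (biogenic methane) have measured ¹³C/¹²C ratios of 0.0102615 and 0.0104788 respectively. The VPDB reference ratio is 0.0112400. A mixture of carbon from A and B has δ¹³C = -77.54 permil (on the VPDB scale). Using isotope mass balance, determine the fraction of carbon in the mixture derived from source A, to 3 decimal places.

δ_A = (0.0102615/0.0112400 − 1)×1000 = (0.912945 − 1)×1000 = -87.055 permil
δ_B = (0.0104788/0.0112400 − 1)×1000 = (0.932278 − 1)×1000 = -67.722 permil
f_A = (δ_mix − δ_B)/(δ_A − δ_B) = (-77.54 − (-67.722))/(-87.055 − (-67.722))
f_A = -9.818 / -19.333 = 0.5078

0.508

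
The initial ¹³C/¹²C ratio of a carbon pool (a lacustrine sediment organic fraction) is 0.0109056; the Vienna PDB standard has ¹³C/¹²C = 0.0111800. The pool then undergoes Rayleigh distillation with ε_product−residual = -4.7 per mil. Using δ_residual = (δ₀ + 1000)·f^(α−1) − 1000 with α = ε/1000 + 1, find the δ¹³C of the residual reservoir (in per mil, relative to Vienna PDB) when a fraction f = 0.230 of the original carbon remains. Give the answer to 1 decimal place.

-17.8 per mil

δ₀ = (0.0109056/0.0111800 − 1)×1000 = (0.975456 − 1)×1000 = -24.544 per mil
α − 1 = ε/1000 = -0.0047
f^(α−1) = 0.230^(-0.0047) = 1.006931
δ_res = (-24.544 + 1000) × 1.006931 − 1000 = 982.217 − 1000 = -17.78 per mil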